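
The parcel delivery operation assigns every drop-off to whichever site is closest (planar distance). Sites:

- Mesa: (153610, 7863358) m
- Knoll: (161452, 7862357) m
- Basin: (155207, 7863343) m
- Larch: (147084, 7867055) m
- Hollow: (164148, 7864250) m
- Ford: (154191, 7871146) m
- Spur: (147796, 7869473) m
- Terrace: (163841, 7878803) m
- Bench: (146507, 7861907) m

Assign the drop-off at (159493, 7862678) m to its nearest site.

Squared distances to each site:
Mesa: 35072089.000; Knoll: 3940722.000; Basin: 18812021.000; Larch: 173141410.000; Hollow: 24140209.000; Ford: 99818228.000; Spur: 182991834.000; Terrace: 278920729.000; Bench: 169230637.000.
Minimum at Knoll.

Knoll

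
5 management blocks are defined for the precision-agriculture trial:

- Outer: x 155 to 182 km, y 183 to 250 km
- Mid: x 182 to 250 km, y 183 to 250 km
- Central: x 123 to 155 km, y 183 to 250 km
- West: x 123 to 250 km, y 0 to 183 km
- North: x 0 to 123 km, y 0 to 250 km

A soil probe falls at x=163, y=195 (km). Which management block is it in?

Outer

The point has x = 163 and y = 195.
Only Outer satisfies 155 ≤ x ≤ 182 and 183 ≤ y ≤ 250.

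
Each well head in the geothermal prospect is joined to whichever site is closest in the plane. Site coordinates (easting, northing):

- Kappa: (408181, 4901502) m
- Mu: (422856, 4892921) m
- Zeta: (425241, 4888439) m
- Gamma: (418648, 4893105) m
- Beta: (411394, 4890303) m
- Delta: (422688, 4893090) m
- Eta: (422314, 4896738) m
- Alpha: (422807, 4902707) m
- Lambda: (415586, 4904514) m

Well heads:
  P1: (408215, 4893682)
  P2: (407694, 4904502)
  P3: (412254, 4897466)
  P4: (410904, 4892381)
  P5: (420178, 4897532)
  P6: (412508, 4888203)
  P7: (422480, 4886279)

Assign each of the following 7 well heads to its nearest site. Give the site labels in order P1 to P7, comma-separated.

P1 → Beta (d²=21523682.00)
P2 → Kappa (d²=9237169.00)
P3 → Kappa (d²=32878625.00)
P4 → Beta (d²=4558184.00)
P5 → Eta (d²=5192932.00)
P6 → Beta (d²=5650996.00)
P7 → Zeta (d²=12288721.00)

Beta, Kappa, Kappa, Beta, Eta, Beta, Zeta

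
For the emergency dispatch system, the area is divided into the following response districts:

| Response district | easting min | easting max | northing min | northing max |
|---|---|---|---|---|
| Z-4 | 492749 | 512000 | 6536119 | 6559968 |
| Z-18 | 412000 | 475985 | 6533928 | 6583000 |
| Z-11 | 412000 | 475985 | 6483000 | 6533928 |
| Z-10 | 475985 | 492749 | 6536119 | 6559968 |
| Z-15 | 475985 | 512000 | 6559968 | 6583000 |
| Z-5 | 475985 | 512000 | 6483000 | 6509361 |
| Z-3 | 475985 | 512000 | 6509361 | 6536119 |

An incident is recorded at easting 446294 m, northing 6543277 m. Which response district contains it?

The point has easting = 446294 and northing = 6543277.
Only Z-18 satisfies 412000 ≤ easting ≤ 475985 and 6533928 ≤ northing ≤ 6583000.

Z-18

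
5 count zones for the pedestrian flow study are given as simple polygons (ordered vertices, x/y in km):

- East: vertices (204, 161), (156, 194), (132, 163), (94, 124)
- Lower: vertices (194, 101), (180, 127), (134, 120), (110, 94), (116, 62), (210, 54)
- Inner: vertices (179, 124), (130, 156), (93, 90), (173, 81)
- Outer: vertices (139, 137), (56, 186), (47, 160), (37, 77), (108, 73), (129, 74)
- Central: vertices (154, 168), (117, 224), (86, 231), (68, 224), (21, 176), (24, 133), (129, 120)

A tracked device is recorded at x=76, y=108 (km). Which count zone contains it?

Outer

Cast a ray rightward from (76, 108). For each polygon, the edges (by vertex number in listed order) whose endpoints lie on opposite sides of y = 108, where each meets that height, and whether that is right or left of the point:
East: no edge straddles that height → 0 crossings.
Lower: 1–2 at x≈190.2 (right), 3–4 at x≈122.9 (right) → 2 crossings.
Inner: 2–3 at x≈103.1 (right), 4–1 at x≈176.8 (right) → 2 crossings.
Outer: 3–4 at x≈40.7 (left), 6–1 at x≈134.4 (right) → 1 crossing.
Central: no edge straddles that height → 0 crossings.
Only Outer has an odd count, so the point is inside Outer.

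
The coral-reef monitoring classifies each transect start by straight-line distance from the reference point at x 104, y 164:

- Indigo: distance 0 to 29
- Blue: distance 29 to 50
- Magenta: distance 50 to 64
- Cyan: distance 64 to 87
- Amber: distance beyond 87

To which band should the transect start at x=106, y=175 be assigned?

Distance = √((106−104)² + (175−164)²) = √(4.000 + 121.000) = 11.180.
0 ≤ 11.180 < 29 → Indigo.

Indigo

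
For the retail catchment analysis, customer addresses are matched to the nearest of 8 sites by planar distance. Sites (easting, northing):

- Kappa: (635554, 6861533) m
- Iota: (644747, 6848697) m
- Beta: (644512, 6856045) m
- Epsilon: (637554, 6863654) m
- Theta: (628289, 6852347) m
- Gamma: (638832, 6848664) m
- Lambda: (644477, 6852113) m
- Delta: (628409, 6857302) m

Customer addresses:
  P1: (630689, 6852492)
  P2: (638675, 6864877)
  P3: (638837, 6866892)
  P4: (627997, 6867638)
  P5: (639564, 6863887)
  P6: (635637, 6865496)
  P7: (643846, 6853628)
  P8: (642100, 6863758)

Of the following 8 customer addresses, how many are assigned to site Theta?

P1 → Theta
P2 → Epsilon
P3 → Epsilon
P4 → Kappa
P5 → Epsilon
P6 → Epsilon
P7 → Lambda
P8 → Epsilon
1 of the 8 goes to Theta.

1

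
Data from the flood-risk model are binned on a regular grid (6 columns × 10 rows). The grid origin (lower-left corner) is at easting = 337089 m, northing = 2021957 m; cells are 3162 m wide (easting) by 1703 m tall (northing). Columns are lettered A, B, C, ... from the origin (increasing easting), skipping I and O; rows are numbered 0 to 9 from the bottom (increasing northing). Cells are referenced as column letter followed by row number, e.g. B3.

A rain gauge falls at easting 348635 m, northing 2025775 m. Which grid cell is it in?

D2

Column index: ⌊(348635 − 337089) / 3162⌋ = ⌊3.651⌋ = 3 → column D
Row offset from origin: ⌊(2025775 − 2021957) / 1703⌋ = ⌊2.242⌋ = 2 → row 2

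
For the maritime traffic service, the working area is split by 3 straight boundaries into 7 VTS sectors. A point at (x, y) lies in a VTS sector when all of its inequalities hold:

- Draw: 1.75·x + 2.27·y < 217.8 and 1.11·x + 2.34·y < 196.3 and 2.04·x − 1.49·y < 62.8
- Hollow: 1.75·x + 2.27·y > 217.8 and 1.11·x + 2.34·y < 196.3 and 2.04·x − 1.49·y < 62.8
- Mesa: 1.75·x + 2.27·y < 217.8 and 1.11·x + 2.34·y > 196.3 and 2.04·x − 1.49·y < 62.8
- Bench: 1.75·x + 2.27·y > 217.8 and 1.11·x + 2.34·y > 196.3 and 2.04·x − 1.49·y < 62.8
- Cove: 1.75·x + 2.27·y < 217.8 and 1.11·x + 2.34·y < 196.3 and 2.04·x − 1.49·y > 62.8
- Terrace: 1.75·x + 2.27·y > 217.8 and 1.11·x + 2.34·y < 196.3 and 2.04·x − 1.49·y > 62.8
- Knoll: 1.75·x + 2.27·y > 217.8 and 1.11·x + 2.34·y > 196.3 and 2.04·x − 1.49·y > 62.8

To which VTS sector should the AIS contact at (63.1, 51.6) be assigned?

Hollow

1.75·63.1 + 2.27·51.6 = 227.557, which is > 217.8
1.11·63.1 + 2.34·51.6 = 190.785, which is < 196.3
2.04·63.1 − 1.49·51.6 = 51.840, which is < 62.8
This sign pattern matches Hollow.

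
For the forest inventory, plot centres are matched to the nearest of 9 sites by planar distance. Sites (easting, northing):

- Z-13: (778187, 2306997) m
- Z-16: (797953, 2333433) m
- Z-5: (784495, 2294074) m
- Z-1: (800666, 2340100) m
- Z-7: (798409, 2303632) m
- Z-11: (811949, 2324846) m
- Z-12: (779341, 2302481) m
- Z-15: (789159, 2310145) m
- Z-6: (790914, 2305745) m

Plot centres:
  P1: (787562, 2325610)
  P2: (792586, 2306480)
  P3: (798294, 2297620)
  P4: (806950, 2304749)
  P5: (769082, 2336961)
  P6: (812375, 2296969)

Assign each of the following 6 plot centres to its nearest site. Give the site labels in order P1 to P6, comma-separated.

Z-16, Z-6, Z-7, Z-7, Z-16, Z-7

P1 → Z-16 (d²=169172210.00)
P2 → Z-6 (d²=3335809.00)
P3 → Z-7 (d²=36157369.00)
P4 → Z-7 (d²=74196370.00)
P5 → Z-16 (d²=845981425.00)
P6 → Z-7 (d²=239444725.00)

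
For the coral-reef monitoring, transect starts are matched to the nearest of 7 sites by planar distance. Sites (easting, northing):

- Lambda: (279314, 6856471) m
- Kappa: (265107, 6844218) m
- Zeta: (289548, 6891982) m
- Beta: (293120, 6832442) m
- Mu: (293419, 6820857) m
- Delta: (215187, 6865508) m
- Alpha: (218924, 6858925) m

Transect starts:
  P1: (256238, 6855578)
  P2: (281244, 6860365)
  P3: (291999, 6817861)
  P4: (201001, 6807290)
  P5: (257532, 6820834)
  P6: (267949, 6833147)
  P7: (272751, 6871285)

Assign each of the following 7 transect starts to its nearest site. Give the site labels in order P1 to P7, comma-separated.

Kappa, Lambda, Mu, Alpha, Kappa, Kappa, Lambda

P1 → Kappa (d²=207708761.00)
P2 → Lambda (d²=18888136.00)
P3 → Mu (d²=10992416.00)
P4 → Alpha (d²=2987407154.00)
P5 → Kappa (d²=604192081.00)
P6 → Kappa (d²=130644005.00)
P7 → Lambda (d²=262527565.00)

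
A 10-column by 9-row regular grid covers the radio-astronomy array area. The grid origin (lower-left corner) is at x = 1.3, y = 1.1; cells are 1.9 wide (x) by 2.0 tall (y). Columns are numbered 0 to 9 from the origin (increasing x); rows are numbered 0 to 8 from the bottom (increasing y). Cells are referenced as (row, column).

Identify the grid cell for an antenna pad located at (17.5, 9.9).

(4, 8)

Column index: ⌊(17.5 − 1.3) / 1.9⌋ = ⌊8.526⌋ = 8
Row offset from origin: ⌊(9.9 − 1.1) / 2.0⌋ = ⌊4.400⌋ = 4 → row 4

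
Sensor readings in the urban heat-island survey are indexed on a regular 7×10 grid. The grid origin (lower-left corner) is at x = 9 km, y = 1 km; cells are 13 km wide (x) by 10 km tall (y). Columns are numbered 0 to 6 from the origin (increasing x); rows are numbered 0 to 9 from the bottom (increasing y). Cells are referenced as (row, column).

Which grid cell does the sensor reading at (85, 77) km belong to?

Column index: ⌊(85 − 9) / 13⌋ = ⌊5.846⌋ = 5
Row offset from origin: ⌊(77 − 1) / 10⌋ = ⌊7.600⌋ = 7 → row 7

(7, 5)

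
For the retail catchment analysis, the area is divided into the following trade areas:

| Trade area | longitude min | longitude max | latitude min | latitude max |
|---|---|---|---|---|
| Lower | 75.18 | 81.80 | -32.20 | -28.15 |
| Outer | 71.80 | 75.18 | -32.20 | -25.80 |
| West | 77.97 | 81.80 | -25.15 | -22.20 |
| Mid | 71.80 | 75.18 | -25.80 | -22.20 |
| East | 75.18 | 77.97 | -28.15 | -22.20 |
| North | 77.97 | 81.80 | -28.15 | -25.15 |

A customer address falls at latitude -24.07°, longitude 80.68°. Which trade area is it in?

West

The point has longitude = 80.68 and latitude = -24.07.
Only West satisfies 77.97 ≤ longitude ≤ 81.80 and -25.15 ≤ latitude ≤ -22.20.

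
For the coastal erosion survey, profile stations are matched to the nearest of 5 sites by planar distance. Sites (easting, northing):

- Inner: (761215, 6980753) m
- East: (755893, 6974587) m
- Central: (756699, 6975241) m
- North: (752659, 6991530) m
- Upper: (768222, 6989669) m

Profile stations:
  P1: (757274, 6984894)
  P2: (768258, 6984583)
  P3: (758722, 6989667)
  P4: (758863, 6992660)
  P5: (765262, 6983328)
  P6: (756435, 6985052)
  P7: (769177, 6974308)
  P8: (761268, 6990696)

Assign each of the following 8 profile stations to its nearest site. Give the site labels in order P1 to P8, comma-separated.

Inner, Upper, North, North, Inner, Inner, Inner, Upper

P1 → Inner (d²=32679362.00)
P2 → Upper (d²=25868692.00)
P3 → North (d²=40230738.00)
P4 → North (d²=39766516.00)
P5 → Inner (d²=23008834.00)
P6 → Inner (d²=41329801.00)
P7 → Inner (d²=104931469.00)
P8 → Upper (d²=49412845.00)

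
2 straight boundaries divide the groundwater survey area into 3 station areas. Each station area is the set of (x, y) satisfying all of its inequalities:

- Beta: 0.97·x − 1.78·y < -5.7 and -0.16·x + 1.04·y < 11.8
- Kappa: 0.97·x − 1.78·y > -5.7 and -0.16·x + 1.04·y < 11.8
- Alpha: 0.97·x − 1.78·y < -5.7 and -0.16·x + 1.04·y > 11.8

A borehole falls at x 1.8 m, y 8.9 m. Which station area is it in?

Beta

0.97·1.8 − 1.78·8.9 = -14.096, which is < -5.7
-0.16·1.8 + 1.04·8.9 = 8.968, which is < 11.8
This sign pattern matches Beta.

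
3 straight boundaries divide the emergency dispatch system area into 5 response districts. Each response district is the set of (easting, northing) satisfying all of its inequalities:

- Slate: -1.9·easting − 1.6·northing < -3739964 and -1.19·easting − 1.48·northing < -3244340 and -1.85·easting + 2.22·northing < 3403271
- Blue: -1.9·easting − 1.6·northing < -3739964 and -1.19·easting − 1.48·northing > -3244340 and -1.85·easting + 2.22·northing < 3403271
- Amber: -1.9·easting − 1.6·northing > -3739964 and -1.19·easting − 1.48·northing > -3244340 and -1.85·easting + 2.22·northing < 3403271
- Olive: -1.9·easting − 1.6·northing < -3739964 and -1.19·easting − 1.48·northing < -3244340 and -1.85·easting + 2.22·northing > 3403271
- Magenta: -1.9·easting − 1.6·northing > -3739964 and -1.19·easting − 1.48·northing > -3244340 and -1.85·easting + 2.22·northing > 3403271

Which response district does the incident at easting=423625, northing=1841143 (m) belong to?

-1.9·423625 − 1.6·1841143 = -3750716.300, which is < -3739964
-1.19·423625 − 1.48·1841143 = -3229005.390, which is > -3244340
-1.85·423625 + 2.22·1841143 = 3303631.210, which is < 3403271
This sign pattern matches Blue.

Blue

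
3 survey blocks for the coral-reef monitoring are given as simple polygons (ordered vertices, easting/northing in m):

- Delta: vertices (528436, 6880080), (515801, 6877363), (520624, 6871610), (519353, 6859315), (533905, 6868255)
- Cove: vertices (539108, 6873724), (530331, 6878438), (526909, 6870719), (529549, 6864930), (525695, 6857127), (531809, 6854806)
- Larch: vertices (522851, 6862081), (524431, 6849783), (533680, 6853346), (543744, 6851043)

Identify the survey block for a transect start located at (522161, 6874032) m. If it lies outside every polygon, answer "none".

Cast a ray rightward from (522161, 6874032). For each polygon, the edges (by vertex number in listed order) whose endpoints lie on opposite sides of northing = 6874032, where each meets that height, and whether that is right or left of the point:
Delta: 2–3 at easting≈518593.5 (left), 5–1 at easting≈531233.2 (right) → 1 crossing.
Cove: 1–2 at easting≈538534.5 (right), 2–3 at easting≈528377.7 (right) → 2 crossings.
Larch: no edge straddles that height → 0 crossings.
Only Delta has an odd count, so the point is inside Delta.

Delta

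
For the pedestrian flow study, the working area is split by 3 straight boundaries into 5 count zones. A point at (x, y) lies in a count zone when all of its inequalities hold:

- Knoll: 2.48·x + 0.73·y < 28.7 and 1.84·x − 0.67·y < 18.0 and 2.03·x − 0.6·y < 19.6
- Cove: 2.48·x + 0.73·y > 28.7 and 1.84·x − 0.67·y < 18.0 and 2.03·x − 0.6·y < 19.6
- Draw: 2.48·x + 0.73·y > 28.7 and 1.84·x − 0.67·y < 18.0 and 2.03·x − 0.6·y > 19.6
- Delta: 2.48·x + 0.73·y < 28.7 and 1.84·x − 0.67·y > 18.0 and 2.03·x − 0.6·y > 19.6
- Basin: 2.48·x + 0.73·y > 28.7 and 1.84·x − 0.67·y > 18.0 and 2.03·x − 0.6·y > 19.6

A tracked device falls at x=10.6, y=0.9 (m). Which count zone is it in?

Delta

2.48·10.6 + 0.73·0.9 = 26.945, which is < 28.7
1.84·10.6 − 0.67·0.9 = 18.901, which is > 18.0
2.03·10.6 − 0.6·0.9 = 20.978, which is > 19.6
This sign pattern matches Delta.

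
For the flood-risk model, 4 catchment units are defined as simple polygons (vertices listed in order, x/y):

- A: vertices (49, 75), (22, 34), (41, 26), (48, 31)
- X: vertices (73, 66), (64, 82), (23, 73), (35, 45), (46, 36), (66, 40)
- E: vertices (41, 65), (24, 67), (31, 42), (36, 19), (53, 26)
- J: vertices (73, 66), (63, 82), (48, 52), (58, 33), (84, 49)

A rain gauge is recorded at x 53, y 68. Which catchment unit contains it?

Cast a ray rightward from (53, 68). For each polygon, the edges (by vertex number in listed order) whose endpoints lie on opposite sides of y = 68, where each meets that height, and whether that is right or left of the point:
A: 1–2 at x≈44.4 (left), 4–1 at x≈48.8 (left) → 0 crossings.
X: 1–2 at x≈71.9 (right), 3–4 at x≈25.1 (left) → 1 crossing.
E: no edge straddles that height → 0 crossings.
J: 1–2 at x≈71.8 (right), 2–3 at x≈56.0 (right) → 2 crossings.
Only X has an odd count, so the point is inside X.

X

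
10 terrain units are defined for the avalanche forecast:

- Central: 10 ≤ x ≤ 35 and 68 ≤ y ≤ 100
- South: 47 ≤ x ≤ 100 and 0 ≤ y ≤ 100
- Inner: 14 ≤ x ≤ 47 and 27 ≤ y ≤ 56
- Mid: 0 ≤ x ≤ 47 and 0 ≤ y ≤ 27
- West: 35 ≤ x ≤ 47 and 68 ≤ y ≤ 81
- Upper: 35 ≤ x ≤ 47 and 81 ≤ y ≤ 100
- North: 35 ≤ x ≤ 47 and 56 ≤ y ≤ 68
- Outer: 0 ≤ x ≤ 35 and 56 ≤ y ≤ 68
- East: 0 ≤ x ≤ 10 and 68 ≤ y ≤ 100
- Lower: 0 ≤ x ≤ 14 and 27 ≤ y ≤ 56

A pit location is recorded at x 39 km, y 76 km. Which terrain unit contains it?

The point has x = 39 and y = 76.
Only West satisfies 35 ≤ x ≤ 47 and 68 ≤ y ≤ 81.

West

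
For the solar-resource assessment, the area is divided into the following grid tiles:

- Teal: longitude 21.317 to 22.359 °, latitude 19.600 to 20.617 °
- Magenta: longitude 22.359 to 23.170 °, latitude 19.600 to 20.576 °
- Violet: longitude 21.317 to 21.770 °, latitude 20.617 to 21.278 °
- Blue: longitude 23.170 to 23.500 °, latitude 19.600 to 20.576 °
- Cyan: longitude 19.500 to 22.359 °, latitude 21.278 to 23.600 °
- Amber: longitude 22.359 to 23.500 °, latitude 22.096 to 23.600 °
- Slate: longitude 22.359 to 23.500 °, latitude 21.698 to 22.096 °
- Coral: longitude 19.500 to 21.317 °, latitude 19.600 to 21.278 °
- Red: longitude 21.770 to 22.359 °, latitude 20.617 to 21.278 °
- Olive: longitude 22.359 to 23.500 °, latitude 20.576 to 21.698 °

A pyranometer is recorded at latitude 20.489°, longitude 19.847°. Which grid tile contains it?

The point has longitude = 19.847 and latitude = 20.489.
Only Coral satisfies 19.500 ≤ longitude ≤ 21.317 and 19.600 ≤ latitude ≤ 21.278.

Coral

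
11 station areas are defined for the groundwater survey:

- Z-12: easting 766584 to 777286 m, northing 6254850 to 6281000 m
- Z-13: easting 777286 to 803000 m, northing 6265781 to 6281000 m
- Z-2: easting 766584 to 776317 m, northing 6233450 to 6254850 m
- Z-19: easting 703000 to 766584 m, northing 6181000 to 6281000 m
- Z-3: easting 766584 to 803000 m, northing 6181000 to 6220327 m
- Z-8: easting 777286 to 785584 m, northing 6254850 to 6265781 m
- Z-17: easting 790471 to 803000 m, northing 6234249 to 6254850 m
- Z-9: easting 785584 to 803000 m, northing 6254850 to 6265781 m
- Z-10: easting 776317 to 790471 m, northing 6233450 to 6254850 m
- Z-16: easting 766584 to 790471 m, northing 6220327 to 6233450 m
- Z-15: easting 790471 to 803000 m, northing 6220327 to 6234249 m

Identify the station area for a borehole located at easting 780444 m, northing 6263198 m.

Z-8

The point has easting = 780444 and northing = 6263198.
Only Z-8 satisfies 777286 ≤ easting ≤ 785584 and 6254850 ≤ northing ≤ 6265781.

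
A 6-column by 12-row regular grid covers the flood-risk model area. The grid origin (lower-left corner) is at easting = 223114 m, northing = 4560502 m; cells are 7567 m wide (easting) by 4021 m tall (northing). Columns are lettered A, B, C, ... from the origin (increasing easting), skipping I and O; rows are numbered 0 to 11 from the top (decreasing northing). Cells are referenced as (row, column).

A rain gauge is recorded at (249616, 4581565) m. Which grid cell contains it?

Column index: ⌊(249616 − 223114) / 7567⌋ = ⌊3.502⌋ = 3 → column D
Row offset from origin: ⌊(4581565 − 4560502) / 4021⌋ = ⌊5.238⌋ = 5 → row 6 (counted from top)

(6, D)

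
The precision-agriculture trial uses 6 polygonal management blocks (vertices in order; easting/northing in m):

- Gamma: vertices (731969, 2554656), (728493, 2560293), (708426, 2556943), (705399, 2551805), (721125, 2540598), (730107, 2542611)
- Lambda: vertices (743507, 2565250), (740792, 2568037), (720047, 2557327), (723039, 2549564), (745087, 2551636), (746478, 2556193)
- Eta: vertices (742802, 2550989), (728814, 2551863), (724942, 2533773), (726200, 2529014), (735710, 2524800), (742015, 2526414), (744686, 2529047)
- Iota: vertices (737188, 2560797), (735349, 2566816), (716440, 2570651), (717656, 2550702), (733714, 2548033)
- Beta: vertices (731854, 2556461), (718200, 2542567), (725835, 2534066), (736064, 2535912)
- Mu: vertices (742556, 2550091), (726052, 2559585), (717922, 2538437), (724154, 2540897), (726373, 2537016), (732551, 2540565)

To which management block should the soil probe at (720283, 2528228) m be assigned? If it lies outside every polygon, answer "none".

Cast a ray rightward from (720283, 2528228). For each polygon, the edges (by vertex number in listed order) whose endpoints lie on opposite sides of northing = 2528228, where each meets that height, and whether that is right or left of the point:
Gamma: no edge straddles that height → 0 crossings.
Lambda: no edge straddles that height → 0 crossings.
Eta: 4–5 at easting≈727973.8 (right), 6–7 at easting≈743855.2 (right) → 2 crossings.
Iota: no edge straddles that height → 0 crossings.
Beta: no edge straddles that height → 0 crossings.
Mu: no edge straddles that height → 0 crossings.
All counts are even, so the point lies outside every listed polygon.

none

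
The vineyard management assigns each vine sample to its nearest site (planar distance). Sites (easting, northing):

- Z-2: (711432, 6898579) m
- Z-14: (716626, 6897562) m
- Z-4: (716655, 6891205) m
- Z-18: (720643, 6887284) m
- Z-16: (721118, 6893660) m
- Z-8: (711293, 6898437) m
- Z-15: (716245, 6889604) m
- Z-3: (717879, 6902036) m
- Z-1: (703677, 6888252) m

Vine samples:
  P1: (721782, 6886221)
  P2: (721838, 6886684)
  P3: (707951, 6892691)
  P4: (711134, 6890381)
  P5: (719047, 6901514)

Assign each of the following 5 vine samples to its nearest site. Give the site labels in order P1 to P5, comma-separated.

Z-18, Z-18, Z-1, Z-15, Z-3

P1 → Z-18 (d²=2427290.00)
P2 → Z-18 (d²=1788025.00)
P3 → Z-1 (d²=37971797.00)
P4 → Z-15 (d²=26726050.00)
P5 → Z-3 (d²=1636708.00)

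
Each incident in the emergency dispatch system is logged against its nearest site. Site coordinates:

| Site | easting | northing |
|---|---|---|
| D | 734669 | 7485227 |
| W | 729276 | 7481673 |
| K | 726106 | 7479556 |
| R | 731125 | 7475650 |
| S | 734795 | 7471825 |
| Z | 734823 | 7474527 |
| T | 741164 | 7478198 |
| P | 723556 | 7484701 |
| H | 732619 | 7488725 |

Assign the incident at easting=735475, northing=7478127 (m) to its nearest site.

Z

Squared distances to each site:
D: 51059636.000; W: 51001717.000; K: 89820202.000; R: 25058029.000; S: 40177604.000; Z: 13385104.000; T: 32369762.000; P: 185280037.000; H: 120474340.000.
Minimum at Z.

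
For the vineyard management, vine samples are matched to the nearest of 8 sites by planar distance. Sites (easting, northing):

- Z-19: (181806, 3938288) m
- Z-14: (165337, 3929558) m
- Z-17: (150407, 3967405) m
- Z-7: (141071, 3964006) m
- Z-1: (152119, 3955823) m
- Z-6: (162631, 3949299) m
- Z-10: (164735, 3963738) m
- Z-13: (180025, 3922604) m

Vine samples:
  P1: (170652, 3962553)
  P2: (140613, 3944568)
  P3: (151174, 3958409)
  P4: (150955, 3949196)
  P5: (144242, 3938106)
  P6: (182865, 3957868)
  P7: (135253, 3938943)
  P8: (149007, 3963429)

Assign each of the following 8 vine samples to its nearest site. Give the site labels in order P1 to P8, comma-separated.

Z-10, Z-1, Z-1, Z-1, Z-1, Z-10, Z-1, Z-17

P1 → Z-10 (d²=36415114.00)
P2 → Z-1 (d²=259063061.00)
P3 → Z-1 (d²=7580421.00)
P4 → Z-1 (d²=45272025.00)
P5 → Z-1 (d²=375939218.00)
P6 → Z-10 (d²=363153800.00)
P7 → Z-1 (d²=569396356.00)
P8 → Z-17 (d²=17768576.00)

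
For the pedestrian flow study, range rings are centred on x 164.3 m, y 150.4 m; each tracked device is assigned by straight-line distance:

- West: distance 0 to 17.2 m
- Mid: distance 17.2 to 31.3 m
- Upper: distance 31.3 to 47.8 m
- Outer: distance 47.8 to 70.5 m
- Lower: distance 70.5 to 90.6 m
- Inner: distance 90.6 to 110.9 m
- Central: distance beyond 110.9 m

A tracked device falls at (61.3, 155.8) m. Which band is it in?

Distance = √((61.3−164.3)² + (155.8−150.4)²) = √(10609.000 + 29.160) = 103.141 m.
90.6 ≤ 103.141 < 110.9 → Inner.

Inner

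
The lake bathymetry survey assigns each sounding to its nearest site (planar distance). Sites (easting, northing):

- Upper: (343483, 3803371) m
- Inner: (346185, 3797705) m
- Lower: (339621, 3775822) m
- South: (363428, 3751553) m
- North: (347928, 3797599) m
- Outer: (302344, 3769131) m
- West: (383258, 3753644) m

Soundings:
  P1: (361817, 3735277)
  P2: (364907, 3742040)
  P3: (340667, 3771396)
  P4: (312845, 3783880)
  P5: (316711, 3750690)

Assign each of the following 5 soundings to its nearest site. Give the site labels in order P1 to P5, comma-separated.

P1 → South (d²=267503497.00)
P2 → South (d²=92684610.00)
P3 → Lower (d²=20683592.00)
P4 → Outer (d²=327804002.00)
P5 → Outer (d²=546481170.00)

South, South, Lower, Outer, Outer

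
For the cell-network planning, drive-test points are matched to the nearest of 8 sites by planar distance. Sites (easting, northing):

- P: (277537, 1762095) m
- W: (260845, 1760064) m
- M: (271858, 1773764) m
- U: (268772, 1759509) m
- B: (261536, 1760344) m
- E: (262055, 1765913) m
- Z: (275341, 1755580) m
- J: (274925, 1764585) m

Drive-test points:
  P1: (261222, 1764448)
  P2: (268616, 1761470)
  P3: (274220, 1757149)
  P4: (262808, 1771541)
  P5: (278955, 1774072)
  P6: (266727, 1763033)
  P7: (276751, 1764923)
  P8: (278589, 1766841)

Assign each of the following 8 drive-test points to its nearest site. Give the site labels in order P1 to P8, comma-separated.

P1 → E (d²=2840114.00)
P2 → U (d²=3869857.00)
P3 → Z (d²=3718402.00)
P4 → E (d²=32241393.00)
P5 → M (d²=50462273.00)
P6 → U (d²=16600601.00)
P7 → J (d²=3448520.00)
P8 → J (d²=18514432.00)

E, U, Z, E, M, U, J, J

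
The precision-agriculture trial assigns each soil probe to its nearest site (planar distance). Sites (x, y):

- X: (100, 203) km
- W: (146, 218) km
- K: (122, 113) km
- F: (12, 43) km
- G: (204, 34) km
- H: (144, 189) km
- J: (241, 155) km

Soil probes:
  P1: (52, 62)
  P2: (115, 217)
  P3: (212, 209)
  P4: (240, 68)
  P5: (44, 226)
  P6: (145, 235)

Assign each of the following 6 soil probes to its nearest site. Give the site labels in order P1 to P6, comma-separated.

F, X, J, G, X, W

P1 → F (d²=1961.00)
P2 → X (d²=421.00)
P3 → J (d²=3757.00)
P4 → G (d²=2452.00)
P5 → X (d²=3665.00)
P6 → W (d²=290.00)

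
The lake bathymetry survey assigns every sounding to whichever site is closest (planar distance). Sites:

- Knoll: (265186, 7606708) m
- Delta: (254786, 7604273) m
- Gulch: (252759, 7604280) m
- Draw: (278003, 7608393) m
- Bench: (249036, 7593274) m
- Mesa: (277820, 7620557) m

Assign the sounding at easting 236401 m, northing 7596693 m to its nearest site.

Bench

Squared distances to each site:
Knoll: 928876450.000; Delta: 395464625.000; Gulch: 325146733.000; Draw: 1867616404.000; Bench: 171332786.000; Mesa: 2285024057.000.
Minimum at Bench.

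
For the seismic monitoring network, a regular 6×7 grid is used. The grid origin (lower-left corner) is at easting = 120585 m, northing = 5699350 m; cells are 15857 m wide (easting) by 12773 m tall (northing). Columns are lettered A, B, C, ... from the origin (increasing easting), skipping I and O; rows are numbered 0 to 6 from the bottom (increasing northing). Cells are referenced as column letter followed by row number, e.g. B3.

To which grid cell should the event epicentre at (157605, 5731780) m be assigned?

Column index: ⌊(157605 − 120585) / 15857⌋ = ⌊2.335⌋ = 2 → column C
Row offset from origin: ⌊(5731780 − 5699350) / 12773⌋ = ⌊2.539⌋ = 2 → row 2

C2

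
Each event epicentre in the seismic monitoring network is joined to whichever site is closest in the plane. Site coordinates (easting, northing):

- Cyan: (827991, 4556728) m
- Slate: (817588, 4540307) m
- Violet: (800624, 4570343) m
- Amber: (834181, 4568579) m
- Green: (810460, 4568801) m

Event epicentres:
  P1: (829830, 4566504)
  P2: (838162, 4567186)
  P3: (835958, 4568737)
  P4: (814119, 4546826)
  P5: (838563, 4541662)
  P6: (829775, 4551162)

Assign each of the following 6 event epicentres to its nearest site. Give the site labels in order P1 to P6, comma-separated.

Amber, Amber, Amber, Slate, Cyan, Cyan

P1 → Amber (d²=23236826.00)
P2 → Amber (d²=17788810.00)
P3 → Amber (d²=3182693.00)
P4 → Slate (d²=54531322.00)
P5 → Cyan (d²=338751540.00)
P6 → Cyan (d²=34163012.00)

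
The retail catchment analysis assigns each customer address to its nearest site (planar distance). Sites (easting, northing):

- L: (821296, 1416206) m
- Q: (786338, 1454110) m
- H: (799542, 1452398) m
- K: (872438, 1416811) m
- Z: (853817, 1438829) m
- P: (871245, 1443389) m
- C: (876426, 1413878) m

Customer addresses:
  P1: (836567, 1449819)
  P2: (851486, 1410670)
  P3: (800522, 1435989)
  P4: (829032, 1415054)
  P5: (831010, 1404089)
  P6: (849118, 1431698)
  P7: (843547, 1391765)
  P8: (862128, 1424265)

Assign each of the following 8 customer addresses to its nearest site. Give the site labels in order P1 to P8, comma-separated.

Z, K, H, L, L, Z, L, K

P1 → Z (d²=418342600.00)
P2 → K (d²=476698185.00)
P3 → H (d²=270215681.00)
P4 → L (d²=61172800.00)
P5 → L (d²=241183485.00)
P6 → Z (d²=72931762.00)
P7 → L (d²=1092469482.00)
P8 → K (d²=161858216.00)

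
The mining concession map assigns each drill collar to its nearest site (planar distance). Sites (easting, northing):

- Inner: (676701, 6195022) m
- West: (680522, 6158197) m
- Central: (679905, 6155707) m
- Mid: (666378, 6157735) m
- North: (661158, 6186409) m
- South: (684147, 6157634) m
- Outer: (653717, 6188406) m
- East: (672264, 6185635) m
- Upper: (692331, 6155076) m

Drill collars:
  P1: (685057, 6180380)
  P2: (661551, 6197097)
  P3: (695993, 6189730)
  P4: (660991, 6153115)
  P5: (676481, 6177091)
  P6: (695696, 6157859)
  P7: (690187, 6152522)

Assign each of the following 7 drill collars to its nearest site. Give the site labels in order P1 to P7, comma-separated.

East, North, Inner, Mid, East, Upper, Upper

P1 → East (d²=191275874.00)
P2 → North (d²=114387793.00)
P3 → Inner (d²=400186528.00)
P4 → Mid (d²=50364169.00)
P5 → East (d²=90783025.00)
P6 → Upper (d²=19068314.00)
P7 → Upper (d²=11119652.00)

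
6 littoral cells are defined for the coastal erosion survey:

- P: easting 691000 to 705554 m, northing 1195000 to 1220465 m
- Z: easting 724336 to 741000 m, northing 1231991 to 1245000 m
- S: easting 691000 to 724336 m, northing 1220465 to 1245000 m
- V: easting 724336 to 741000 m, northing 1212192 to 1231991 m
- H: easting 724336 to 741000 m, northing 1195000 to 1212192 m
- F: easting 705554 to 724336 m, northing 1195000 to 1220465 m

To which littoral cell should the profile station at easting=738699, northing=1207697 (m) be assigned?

H

The point has easting = 738699 and northing = 1207697.
Only H satisfies 724336 ≤ easting ≤ 741000 and 1195000 ≤ northing ≤ 1212192.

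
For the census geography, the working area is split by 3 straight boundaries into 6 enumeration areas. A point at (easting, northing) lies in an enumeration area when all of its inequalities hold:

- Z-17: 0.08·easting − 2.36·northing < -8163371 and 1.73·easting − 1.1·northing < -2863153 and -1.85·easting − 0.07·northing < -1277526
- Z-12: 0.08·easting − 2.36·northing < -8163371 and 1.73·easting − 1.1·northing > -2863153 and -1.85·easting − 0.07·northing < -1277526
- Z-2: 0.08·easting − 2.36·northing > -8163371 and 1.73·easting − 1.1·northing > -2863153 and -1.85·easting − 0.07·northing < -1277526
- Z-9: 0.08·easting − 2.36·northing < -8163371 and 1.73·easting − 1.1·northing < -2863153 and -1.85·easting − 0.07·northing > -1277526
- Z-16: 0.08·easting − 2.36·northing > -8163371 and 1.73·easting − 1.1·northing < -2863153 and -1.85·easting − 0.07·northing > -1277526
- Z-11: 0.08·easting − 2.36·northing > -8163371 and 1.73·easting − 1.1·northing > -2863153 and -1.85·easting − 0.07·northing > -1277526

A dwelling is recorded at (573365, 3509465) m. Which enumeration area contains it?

Z-17

0.08·573365 − 2.36·3509465 = -8236468.200, which is < -8163371
1.73·573365 − 1.1·3509465 = -2868490.050, which is < -2863153
-1.85·573365 − 0.07·3509465 = -1306387.800, which is < -1277526
This sign pattern matches Z-17.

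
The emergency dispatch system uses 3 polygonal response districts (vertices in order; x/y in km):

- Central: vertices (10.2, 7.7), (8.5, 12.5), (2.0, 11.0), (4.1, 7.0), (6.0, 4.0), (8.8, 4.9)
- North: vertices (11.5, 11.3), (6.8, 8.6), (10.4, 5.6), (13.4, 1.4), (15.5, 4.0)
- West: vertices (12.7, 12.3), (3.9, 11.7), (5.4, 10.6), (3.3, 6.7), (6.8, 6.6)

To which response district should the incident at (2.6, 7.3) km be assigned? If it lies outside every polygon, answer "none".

none

Cast a ray rightward from (2.6, 7.3). For each polygon, the edges (by vertex number in listed order) whose endpoints lie on opposite sides of y = 7.3, where each meets that height, and whether that is right or left of the point:
Central: 3–4 at x≈3.94 (right), 6–1 at x≈10.00 (right) → 2 crossings.
North: 2–3 at x≈8.36 (right), 5–1 at x≈13.69 (right) → 2 crossings.
West: 3–4 at x≈3.62 (right), 5–1 at x≈7.52 (right) → 2 crossings.
All counts are even, so the point lies outside every listed polygon.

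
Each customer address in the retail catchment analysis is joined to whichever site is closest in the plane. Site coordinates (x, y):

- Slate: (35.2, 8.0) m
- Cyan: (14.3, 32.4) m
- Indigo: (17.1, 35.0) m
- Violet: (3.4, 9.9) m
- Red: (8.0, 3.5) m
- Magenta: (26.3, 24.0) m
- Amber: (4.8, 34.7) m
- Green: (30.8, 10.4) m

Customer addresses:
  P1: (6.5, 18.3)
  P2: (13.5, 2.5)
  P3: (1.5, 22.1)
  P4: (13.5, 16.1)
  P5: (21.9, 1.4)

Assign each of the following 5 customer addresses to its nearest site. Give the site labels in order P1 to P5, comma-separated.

P1 → Violet (d²=80.17)
P2 → Red (d²=31.25)
P3 → Violet (d²=152.45)
P4 → Violet (d²=140.45)
P5 → Green (d²=160.21)

Violet, Red, Violet, Violet, Green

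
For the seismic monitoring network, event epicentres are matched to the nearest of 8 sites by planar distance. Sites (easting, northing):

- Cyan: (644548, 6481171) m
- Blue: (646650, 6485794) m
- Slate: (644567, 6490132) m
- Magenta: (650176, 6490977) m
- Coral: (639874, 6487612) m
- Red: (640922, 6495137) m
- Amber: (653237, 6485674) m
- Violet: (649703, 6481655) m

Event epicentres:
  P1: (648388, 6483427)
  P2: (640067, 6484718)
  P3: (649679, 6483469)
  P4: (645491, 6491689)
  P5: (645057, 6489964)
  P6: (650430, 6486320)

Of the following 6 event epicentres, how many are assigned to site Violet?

2

P1 → Violet
P2 → Coral
P3 → Violet
P4 → Slate
P5 → Slate
P6 → Amber
2 of the 6 go to Violet.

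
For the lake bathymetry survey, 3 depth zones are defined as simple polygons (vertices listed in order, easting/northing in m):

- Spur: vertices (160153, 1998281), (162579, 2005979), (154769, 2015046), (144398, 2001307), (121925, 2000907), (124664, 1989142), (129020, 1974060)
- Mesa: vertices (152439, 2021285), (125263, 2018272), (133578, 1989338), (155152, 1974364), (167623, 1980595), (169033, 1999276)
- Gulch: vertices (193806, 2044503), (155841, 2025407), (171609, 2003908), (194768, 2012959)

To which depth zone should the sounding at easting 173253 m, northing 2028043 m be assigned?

Gulch

Cast a ray rightward from (173253, 2028043). For each polygon, the edges (by vertex number in listed order) whose endpoints lie on opposite sides of northing = 2028043, where each meets that height, and whether that is right or left of the point:
Spur: no edge straddles that height → 0 crossings.
Mesa: no edge straddles that height → 0 crossings.
Gulch: 1–2 at easting≈161081.7 (left), 4–1 at easting≈194308.0 (right) → 1 crossing.
Only Gulch has an odd count, so the point is inside Gulch.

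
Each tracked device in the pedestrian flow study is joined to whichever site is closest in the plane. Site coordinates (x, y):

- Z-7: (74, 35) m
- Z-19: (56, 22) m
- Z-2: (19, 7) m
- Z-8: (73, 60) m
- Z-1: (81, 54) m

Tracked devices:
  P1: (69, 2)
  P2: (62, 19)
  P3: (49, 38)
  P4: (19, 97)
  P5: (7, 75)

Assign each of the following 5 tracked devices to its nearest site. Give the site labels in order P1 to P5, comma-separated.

P1 → Z-19 (d²=569.00)
P2 → Z-19 (d²=45.00)
P3 → Z-19 (d²=305.00)
P4 → Z-8 (d²=4285.00)
P5 → Z-8 (d²=4581.00)

Z-19, Z-19, Z-19, Z-8, Z-8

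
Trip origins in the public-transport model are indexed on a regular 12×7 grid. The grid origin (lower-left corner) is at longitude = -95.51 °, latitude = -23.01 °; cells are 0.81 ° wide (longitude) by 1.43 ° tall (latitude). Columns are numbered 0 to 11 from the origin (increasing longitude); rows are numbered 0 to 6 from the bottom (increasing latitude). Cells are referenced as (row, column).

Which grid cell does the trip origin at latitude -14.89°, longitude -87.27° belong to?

(5, 10)

Column index: ⌊(-87.27 − -95.51) / 0.81⌋ = ⌊10.173⌋ = 10
Row offset from origin: ⌊(-14.89 − -23.01) / 1.43⌋ = ⌊5.678⌋ = 5 → row 5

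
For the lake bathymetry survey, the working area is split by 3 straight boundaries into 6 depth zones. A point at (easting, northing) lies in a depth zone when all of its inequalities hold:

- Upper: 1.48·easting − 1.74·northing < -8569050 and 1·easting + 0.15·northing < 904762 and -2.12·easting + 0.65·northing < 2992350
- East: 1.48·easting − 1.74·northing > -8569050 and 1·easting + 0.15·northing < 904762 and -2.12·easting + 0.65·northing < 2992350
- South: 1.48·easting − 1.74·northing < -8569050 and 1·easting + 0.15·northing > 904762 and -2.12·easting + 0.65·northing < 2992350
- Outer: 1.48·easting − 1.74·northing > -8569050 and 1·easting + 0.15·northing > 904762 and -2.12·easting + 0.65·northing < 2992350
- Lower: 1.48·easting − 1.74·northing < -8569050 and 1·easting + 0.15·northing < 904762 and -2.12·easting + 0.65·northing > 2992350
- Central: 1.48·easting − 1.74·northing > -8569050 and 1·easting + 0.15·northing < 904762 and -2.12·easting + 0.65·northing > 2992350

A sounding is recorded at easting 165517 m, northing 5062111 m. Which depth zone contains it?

1.48·165517 − 1.74·5062111 = -8563107.980, which is > -8569050
1·165517 + 0.15·5062111 = 924833.650, which is > 904762
-2.12·165517 + 0.65·5062111 = 2939476.110, which is < 2992350
This sign pattern matches Outer.

Outer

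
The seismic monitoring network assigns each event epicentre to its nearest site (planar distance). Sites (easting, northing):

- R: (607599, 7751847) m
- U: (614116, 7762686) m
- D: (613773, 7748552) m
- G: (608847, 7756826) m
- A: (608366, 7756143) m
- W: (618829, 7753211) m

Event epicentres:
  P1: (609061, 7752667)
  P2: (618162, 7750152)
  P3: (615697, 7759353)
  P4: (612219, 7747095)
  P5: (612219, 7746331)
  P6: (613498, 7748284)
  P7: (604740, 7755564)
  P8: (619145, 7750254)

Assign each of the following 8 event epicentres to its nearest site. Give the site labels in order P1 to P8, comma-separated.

R, W, U, D, D, D, A, W

P1 → R (d²=2809844.00)
P2 → W (d²=9802370.00)
P3 → U (d²=13608450.00)
P4 → D (d²=4537765.00)
P5 → D (d²=7347757.00)
P6 → D (d²=147449.00)
P7 → A (d²=13483117.00)
P8 → W (d²=8843705.00)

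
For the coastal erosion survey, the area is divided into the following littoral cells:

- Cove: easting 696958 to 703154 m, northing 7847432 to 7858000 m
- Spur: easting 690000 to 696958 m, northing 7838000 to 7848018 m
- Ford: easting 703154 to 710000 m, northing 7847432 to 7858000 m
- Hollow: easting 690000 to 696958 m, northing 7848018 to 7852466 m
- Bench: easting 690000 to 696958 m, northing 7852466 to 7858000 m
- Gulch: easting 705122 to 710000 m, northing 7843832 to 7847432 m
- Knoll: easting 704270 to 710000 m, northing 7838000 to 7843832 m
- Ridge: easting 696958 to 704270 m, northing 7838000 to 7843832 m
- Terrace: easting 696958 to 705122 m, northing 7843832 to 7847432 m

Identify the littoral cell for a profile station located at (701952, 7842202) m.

Ridge

The point has easting = 701952 and northing = 7842202.
Only Ridge satisfies 696958 ≤ easting ≤ 704270 and 7838000 ≤ northing ≤ 7843832.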